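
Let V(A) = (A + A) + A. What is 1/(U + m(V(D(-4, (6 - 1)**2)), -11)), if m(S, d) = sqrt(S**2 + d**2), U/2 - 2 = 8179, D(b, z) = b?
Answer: 16362/267714779 - sqrt(265)/267714779 ≈ 6.1056e-5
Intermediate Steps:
V(A) = 3*A (V(A) = 2*A + A = 3*A)
U = 16362 (U = 4 + 2*8179 = 4 + 16358 = 16362)
1/(U + m(V(D(-4, (6 - 1)**2)), -11)) = 1/(16362 + sqrt((3*(-4))**2 + (-11)**2)) = 1/(16362 + sqrt((-12)**2 + 121)) = 1/(16362 + sqrt(144 + 121)) = 1/(16362 + sqrt(265))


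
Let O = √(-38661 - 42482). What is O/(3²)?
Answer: I*√81143/9 ≈ 31.651*I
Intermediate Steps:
O = I*√81143 (O = √(-81143) = I*√81143 ≈ 284.86*I)
O/(3²) = (I*√81143)/(3²) = (I*√81143)/9 = (I*√81143)*(⅑) = I*√81143/9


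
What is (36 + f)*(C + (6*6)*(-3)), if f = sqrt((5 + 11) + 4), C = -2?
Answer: -3960 - 220*sqrt(5) ≈ -4451.9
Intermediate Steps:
f = 2*sqrt(5) (f = sqrt(16 + 4) = sqrt(20) = 2*sqrt(5) ≈ 4.4721)
(36 + f)*(C + (6*6)*(-3)) = (36 + 2*sqrt(5))*(-2 + (6*6)*(-3)) = (36 + 2*sqrt(5))*(-2 + 36*(-3)) = (36 + 2*sqrt(5))*(-2 - 108) = (36 + 2*sqrt(5))*(-110) = -3960 - 220*sqrt(5)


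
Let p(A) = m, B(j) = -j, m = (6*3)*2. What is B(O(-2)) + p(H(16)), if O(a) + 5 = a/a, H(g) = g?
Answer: 40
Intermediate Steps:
O(a) = -4 (O(a) = -5 + a/a = -5 + 1 = -4)
m = 36 (m = 18*2 = 36)
p(A) = 36
B(O(-2)) + p(H(16)) = -1*(-4) + 36 = 4 + 36 = 40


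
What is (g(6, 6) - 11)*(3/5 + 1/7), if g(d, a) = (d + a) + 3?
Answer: 104/35 ≈ 2.9714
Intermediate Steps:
g(d, a) = 3 + a + d (g(d, a) = (a + d) + 3 = 3 + a + d)
(g(6, 6) - 11)*(3/5 + 1/7) = ((3 + 6 + 6) - 11)*(3/5 + 1/7) = (15 - 11)*(3*(⅕) + 1*(⅐)) = 4*(⅗ + ⅐) = 4*(26/35) = 104/35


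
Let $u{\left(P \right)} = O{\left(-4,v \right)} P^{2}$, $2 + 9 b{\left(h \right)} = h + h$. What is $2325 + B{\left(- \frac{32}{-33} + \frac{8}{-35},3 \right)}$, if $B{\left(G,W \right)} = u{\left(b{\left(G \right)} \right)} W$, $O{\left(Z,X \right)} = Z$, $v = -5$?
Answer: $\frac{83741988959}{36018675} \approx 2325.0$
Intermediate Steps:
$b{\left(h \right)} = - \frac{2}{9} + \frac{2 h}{9}$ ($b{\left(h \right)} = - \frac{2}{9} + \frac{h + h}{9} = - \frac{2}{9} + \frac{2 h}{9}$)
$u{\left(P \right)} = - 4 P^{2}$
$B{\left(G,W \right)} = - 4 W \left(- \frac{2}{9} + \frac{2 G}{9}\right)^{2}$ ($B{\left(G,W \right)} = - 4 \left(- \frac{2}{9} + \frac{2 G}{9}\right)^{2} W = - 4 W \left(- \frac{2}{9} + \frac{2 G}{9}\right)^{2}$)
$2325 + B{\left(- \frac{32}{-33} + \frac{8}{-35},3 \right)} = 2325 - \frac{16 \left(-1 + \left(- \frac{32}{-33} + \frac{8}{-35}\right)\right)^{2}}{27} = 2325 - \frac{16 \left(-1 + \left(\left(-32\right) \left(- \frac{1}{33}\right) + 8 \left(- \frac{1}{35}\right)\right)\right)^{2}}{27} = 2325 - \frac{16 \left(-1 + \left(\frac{32}{33} - \frac{8}{35}\right)\right)^{2}}{27} = 2325 - \frac{16 \left(-1 + \frac{856}{1155}\right)^{2}}{27} = 2325 - \frac{16 \left(- \frac{299}{1155}\right)^{2}}{27} = 2325 - \frac{16}{27} \cdot \frac{89401}{1334025} = 2325 - \frac{1430416}{36018675} = \frac{83741988959}{36018675}$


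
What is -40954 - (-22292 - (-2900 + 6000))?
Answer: -15562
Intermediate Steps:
-40954 - (-22292 - (-2900 + 6000)) = -40954 - (-22292 - 1*3100) = -40954 - (-22292 - 3100) = -40954 - 1*(-25392) = -40954 + 25392 = -15562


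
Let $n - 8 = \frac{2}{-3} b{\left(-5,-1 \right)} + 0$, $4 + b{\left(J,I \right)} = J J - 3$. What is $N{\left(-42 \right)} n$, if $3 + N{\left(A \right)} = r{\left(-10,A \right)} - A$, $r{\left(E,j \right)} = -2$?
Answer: $-148$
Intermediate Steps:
$b{\left(J,I \right)} = -7 + J^{2}$ ($b{\left(J,I \right)} = -4 + \left(J J - 3\right) = -4 + \left(J^{2} - 3\right) = -4 + \left(-3 + J^{2}\right) = -7 + J^{2}$)
$N{\left(A \right)} = -5 - A$ ($N{\left(A \right)} = -3 - \left(2 + A\right) = -5 - A$)
$n = -4$ ($n = 8 + \left(\frac{2}{-3} \left(-7 + \left(-5\right)^{2}\right) + 0\right) = 8 + \left(2 \left(- \frac{1}{3}\right) \left(-7 + 25\right) + 0\right) = 8 + \left(\left(- \frac{2}{3}\right) 18 + 0\right) = 8 + \left(-12 + 0\right) = 8 - 12 = -4$)
$N{\left(-42 \right)} n = \left(-5 - -42\right) \left(-4\right) = \left(-5 + 42\right) \left(-4\right) = 37 \left(-4\right) = -148$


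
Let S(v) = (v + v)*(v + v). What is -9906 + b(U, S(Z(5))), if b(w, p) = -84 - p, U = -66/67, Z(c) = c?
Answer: -10090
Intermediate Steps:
S(v) = 4*v**2 (S(v) = (2*v)*(2*v) = 4*v**2)
U = -66/67 (U = -66*1/67 = -66/67 ≈ -0.98507)
-9906 + b(U, S(Z(5))) = -9906 + (-84 - 4*5**2) = -9906 + (-84 - 4*25) = -9906 + (-84 - 1*100) = -9906 + (-84 - 100) = -9906 - 184 = -10090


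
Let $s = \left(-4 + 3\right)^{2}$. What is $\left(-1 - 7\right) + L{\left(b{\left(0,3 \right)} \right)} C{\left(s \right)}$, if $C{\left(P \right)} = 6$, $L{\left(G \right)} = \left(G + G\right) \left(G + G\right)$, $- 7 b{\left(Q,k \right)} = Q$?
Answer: $-8$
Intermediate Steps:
$b{\left(Q,k \right)} = - \frac{Q}{7}$
$L{\left(G \right)} = 4 G^{2}$ ($L{\left(G \right)} = 2 G 2 G = 4 G^{2}$)
$s = 1$ ($s = \left(-1\right)^{2} = 1$)
$\left(-1 - 7\right) + L{\left(b{\left(0,3 \right)} \right)} C{\left(s \right)} = \left(-1 - 7\right) + 4 \left(\left(- \frac{1}{7}\right) 0\right)^{2} \cdot 6 = \left(-1 - 7\right) + 4 \cdot 0^{2} \cdot 6 = -8 + 4 \cdot 0 \cdot 6 = -8 + 0 \cdot 6 = -8 + 0 = -8$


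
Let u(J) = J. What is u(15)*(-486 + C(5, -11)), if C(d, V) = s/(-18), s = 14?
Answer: -21905/3 ≈ -7301.7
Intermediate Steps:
C(d, V) = -7/9 (C(d, V) = 14/(-18) = 14*(-1/18) = -7/9)
u(15)*(-486 + C(5, -11)) = 15*(-486 - 7/9) = 15*(-4381/9) = -21905/3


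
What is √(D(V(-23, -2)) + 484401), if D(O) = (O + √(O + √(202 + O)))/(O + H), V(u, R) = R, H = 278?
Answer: √(9224932506 + 69*√2*√(-1 + 5*√2))/138 ≈ 695.99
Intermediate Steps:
D(O) = (O + √(O + √(202 + O)))/(278 + O) (D(O) = (O + √(O + √(202 + O)))/(O + 278) = (O + √(O + √(202 + O)))/(278 + O))
√(D(V(-23, -2)) + 484401) = √((-2 + √(-2 + √(202 - 2)))/(278 - 2) + 484401) = √((-2 + √(-2 + √200))/276 + 484401) = √((-2 + √(-2 + 10*√2))/276 + 484401) = √((-1/138 + √(-2 + 10*√2)/276) + 484401) = √(66847337/138 + √(-2 + 10*√2)/276)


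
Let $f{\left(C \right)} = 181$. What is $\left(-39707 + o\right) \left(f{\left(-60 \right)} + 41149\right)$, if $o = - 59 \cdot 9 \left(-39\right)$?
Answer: $-785187340$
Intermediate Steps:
$o = 20709$ ($o = \left(-59\right) \left(-351\right) = 20709$)
$\left(-39707 + o\right) \left(f{\left(-60 \right)} + 41149\right) = \left(-39707 + 20709\right) \left(181 + 41149\right) = \left(-18998\right) 41330 = -785187340$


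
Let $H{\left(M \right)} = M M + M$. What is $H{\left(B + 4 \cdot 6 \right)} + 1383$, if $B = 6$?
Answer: $2313$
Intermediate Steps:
$H{\left(M \right)} = M + M^{2}$ ($H{\left(M \right)} = M^{2} + M = M + M^{2}$)
$H{\left(B + 4 \cdot 6 \right)} + 1383 = \left(6 + 4 \cdot 6\right) \left(1 + \left(6 + 4 \cdot 6\right)\right) + 1383 = \left(6 + 24\right) \left(1 + \left(6 + 24\right)\right) + 1383 = 30 \left(1 + 30\right) + 1383 = 30 \cdot 31 + 1383 = 930 + 1383 = 2313$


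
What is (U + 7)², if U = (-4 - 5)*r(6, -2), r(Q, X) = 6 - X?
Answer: 4225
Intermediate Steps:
U = -72 (U = (-4 - 5)*(6 - 1*(-2)) = -9*(6 + 2) = -9*8 = -72)
(U + 7)² = (-72 + 7)² = (-65)² = 4225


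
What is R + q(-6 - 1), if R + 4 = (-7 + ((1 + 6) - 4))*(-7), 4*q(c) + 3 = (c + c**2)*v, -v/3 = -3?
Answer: 471/4 ≈ 117.75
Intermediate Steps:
v = 9 (v = -3*(-3) = 9)
q(c) = -3/4 + 9*c/4 + 9*c**2/4 (q(c) = -3/4 + ((c + c**2)*9)/4 = -3/4 + (9*c + 9*c**2)/4 = -3/4 + (9*c/4 + 9*c**2/4) = -3/4 + 9*c/4 + 9*c**2/4)
R = 24 (R = -4 + (-7 + ((1 + 6) - 4))*(-7) = -4 + (-7 + (7 - 4))*(-7) = -4 + (-7 + 3)*(-7) = -4 - 4*(-7) = -4 + 28 = 24)
R + q(-6 - 1) = 24 + (-3/4 + 9*(-6 - 1)/4 + 9*(-6 - 1)**2/4) = 24 + (-3/4 + (9/4)*(-7) + (9/4)*(-7)**2) = 24 + (-3/4 - 63/4 + (9/4)*49) = 24 + (-3/4 - 63/4 + 441/4) = 24 + 375/4 = 471/4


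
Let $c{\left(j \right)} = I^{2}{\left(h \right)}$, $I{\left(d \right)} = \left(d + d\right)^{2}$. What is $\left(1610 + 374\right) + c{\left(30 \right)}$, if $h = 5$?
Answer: $11984$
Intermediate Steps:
$I{\left(d \right)} = 4 d^{2}$ ($I{\left(d \right)} = \left(2 d\right)^{2} = 4 d^{2}$)
$c{\left(j \right)} = 10000$ ($c{\left(j \right)} = \left(4 \cdot 5^{2}\right)^{2} = \left(4 \cdot 25\right)^{2} = 100^{2} = 10000$)
$\left(1610 + 374\right) + c{\left(30 \right)} = \left(1610 + 374\right) + 10000 = 1984 + 10000 = 11984$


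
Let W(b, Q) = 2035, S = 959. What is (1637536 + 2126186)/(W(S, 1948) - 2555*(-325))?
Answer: 627287/138735 ≈ 4.5215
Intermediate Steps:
(1637536 + 2126186)/(W(S, 1948) - 2555*(-325)) = (1637536 + 2126186)/(2035 - 2555*(-325)) = 3763722/(2035 + 830375) = 3763722/832410 = 3763722*(1/832410) = 627287/138735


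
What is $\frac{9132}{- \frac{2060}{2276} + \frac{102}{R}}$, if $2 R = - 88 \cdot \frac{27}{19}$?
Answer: $- \frac{1028829384}{285757} \approx -3600.4$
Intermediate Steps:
$R = - \frac{1188}{19}$ ($R = \frac{\left(-88\right) \frac{27}{19}}{2} = \frac{1}{2} \left(- \frac{2376}{19}\right) = - \frac{1188}{19} \approx -62.526$)
$\frac{9132}{- \frac{2060}{2276} + \frac{102}{R}} = \frac{9132}{- \frac{2060}{2276} + \frac{102}{- \frac{1188}{19}}} = \frac{9132}{\left(-2060\right) \frac{1}{2276} + 102 \left(- \frac{19}{1188}\right)} = \frac{9132}{- \frac{515}{569} - \frac{323}{198}} = \frac{9132}{- \frac{285757}{112662}} = 9132 \left(- \frac{112662}{285757}\right) = - \frac{1028829384}{285757}$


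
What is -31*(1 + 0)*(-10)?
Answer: 310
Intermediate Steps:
-31*(1 + 0)*(-10) = -31*1*(-10) = -31*(-10) = 310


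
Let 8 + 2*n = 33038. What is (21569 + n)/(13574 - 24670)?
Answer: -9521/2774 ≈ -3.4322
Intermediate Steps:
n = 16515 (n = -4 + (½)*33038 = -4 + 16519 = 16515)
(21569 + n)/(13574 - 24670) = (21569 + 16515)/(13574 - 24670) = 38084/(-11096) = 38084*(-1/11096) = -9521/2774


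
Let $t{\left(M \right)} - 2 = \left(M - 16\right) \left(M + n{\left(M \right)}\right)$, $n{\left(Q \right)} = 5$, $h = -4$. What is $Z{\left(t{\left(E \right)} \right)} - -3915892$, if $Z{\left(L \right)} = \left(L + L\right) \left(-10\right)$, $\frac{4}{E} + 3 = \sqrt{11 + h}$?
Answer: $3914852 - 920 \sqrt{7} \approx 3.9124 \cdot 10^{6}$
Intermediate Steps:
$E = \frac{4}{-3 + \sqrt{7}}$ ($E = \frac{4}{-3 + \sqrt{11 - 4}} = \frac{4}{-3 + \sqrt{7}} \approx -11.292$)
$t{\left(M \right)} = 2 + \left(-16 + M\right) \left(5 + M\right)$ ($t{\left(M \right)} = 2 + \left(M - 16\right) \left(M + 5\right) = 2 + \left(-16 + M\right) \left(5 + M\right)$)
$Z{\left(L \right)} = - 20 L$ ($Z{\left(L \right)} = 2 L \left(-10\right) = - 20 L$)
$Z{\left(t{\left(E \right)} \right)} - -3915892 = - 20 \left(-78 + \left(-6 - 2 \sqrt{7}\right)^{2} - 11 \left(-6 - 2 \sqrt{7}\right)\right) - -3915892 = - 20 \left(-78 + \left(-6 - 2 \sqrt{7}\right)^{2} + \left(66 + 22 \sqrt{7}\right)\right) + 3915892 = - 20 \left(-12 + \left(-6 - 2 \sqrt{7}\right)^{2} + 22 \sqrt{7}\right) + 3915892 = \left(240 - 440 \sqrt{7} - 20 \left(-6 - 2 \sqrt{7}\right)^{2}\right) + 3915892 = 3916132 - 440 \sqrt{7} - 20 \left(-6 - 2 \sqrt{7}\right)^{2}$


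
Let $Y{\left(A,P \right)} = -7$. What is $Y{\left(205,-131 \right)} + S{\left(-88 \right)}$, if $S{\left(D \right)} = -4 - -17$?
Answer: $6$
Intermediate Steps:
$S{\left(D \right)} = 13$ ($S{\left(D \right)} = -4 + 17 = 13$)
$Y{\left(205,-131 \right)} + S{\left(-88 \right)} = -7 + 13 = 6$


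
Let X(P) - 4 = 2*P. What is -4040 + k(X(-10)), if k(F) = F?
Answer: -4056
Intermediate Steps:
X(P) = 4 + 2*P
-4040 + k(X(-10)) = -4040 + (4 + 2*(-10)) = -4040 + (4 - 20) = -4040 - 16 = -4056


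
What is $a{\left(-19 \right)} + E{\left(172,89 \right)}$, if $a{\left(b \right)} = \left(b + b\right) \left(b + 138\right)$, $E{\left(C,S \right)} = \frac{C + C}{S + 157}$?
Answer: $- \frac{556034}{123} \approx -4520.6$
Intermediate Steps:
$E{\left(C,S \right)} = \frac{2 C}{157 + S}$
$a{\left(b \right)} = 2 b \left(138 + b\right)$
$a{\left(-19 \right)} + E{\left(172,89 \right)} = 2 \left(-19\right) \left(138 - 19\right) + 2 \cdot 172 \frac{1}{157 + 89} = 2 \left(-19\right) 119 + 2 \cdot 172 \cdot \frac{1}{246} = -4522 + 2 \cdot 172 \cdot \frac{1}{246} = -4522 + \frac{172}{123} = - \frac{556034}{123}$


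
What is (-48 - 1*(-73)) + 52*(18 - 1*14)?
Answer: 233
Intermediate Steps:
(-48 - 1*(-73)) + 52*(18 - 1*14) = (-48 + 73) + 52*(18 - 14) = 25 + 52*4 = 25 + 208 = 233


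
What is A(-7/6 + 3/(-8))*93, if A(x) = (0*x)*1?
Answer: 0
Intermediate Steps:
A(x) = 0 (A(x) = 0*1 = 0)
A(-7/6 + 3/(-8))*93 = 0*93 = 0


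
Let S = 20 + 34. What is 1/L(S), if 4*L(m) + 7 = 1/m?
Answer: -216/377 ≈ -0.57294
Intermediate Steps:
S = 54
L(m) = -7/4 + 1/(4*m)
1/L(S) = 1/((1/4)*(1 - 7*54)/54) = 1/((1/4)*(1/54)*(1 - 378)) = 1/((1/4)*(1/54)*(-377)) = 1/(-377/216) = -216/377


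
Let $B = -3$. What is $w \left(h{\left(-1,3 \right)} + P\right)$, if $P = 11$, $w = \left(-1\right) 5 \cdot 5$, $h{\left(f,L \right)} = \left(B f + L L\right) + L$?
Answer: $-650$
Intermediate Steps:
$h{\left(f,L \right)} = L + L^{2} - 3 f$ ($h{\left(f,L \right)} = \left(- 3 f + L L\right) + L = \left(- 3 f + L^{2}\right) + L = \left(L^{2} - 3 f\right) + L = L + L^{2} - 3 f$)
$w = -25$ ($w = \left(-5\right) 5 = -25$)
$w \left(h{\left(-1,3 \right)} + P\right) = - 25 \left(\left(3 + 3^{2} - -3\right) + 11\right) = - 25 \left(\left(3 + 9 + 3\right) + 11\right) = - 25 \left(15 + 11\right) = \left(-25\right) 26 = -650$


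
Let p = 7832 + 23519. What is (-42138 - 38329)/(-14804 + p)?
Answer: -80467/16547 ≈ -4.8629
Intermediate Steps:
p = 31351
(-42138 - 38329)/(-14804 + p) = (-42138 - 38329)/(-14804 + 31351) = -80467/16547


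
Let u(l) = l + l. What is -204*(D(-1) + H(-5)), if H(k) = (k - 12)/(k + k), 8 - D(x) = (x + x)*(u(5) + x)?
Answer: -28254/5 ≈ -5650.8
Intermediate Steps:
u(l) = 2*l
D(x) = 8 - 2*x*(10 + x) (D(x) = 8 - (x + x)*(2*5 + x) = 8 - 2*x*(10 + x))
H(k) = (-12 + k)/(2*k) (H(k) = (-12 + k)/((2*k)) = (-12 + k)*(1/(2*k)) = (-12 + k)/(2*k))
-204*(D(-1) + H(-5)) = -204*((8 - 20*(-1) - 2*(-1)²) + (½)*(-12 - 5)/(-5)) = -204*((8 + 20 - 2*1) + (½)*(-⅕)*(-17)) = -204*((8 + 20 - 2) + 17/10) = -204*(26 + 17/10) = -204*277/10 = -28254/5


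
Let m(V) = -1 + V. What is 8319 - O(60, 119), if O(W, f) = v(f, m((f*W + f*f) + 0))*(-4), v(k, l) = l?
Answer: 93519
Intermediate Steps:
O(W, f) = 4 - 4*f² - 4*W*f (O(W, f) = (-1 + ((f*W + f*f) + 0))*(-4) = (-1 + ((W*f + f²) + 0))*(-4) = (-1 + ((f² + W*f) + 0))*(-4) = (-1 + (f² + W*f))*(-4) = (-1 + f² + W*f)*(-4) = 4 - 4*f² - 4*W*f)
8319 - O(60, 119) = 8319 - (4 - 4*119*(60 + 119)) = 8319 - (4 - 4*119*179) = 8319 - (4 - 85204) = 8319 - 1*(-85200) = 8319 + 85200 = 93519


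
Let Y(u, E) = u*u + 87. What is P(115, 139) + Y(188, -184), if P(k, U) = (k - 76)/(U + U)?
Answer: 9849857/278 ≈ 35431.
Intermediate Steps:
P(k, U) = (-76 + k)/(2*U) (P(k, U) = (-76 + k)/((2*U)) = (-76 + k)*(1/(2*U)) = (-76 + k)/(2*U))
Y(u, E) = 87 + u**2 (Y(u, E) = u**2 + 87 = 87 + u**2)
P(115, 139) + Y(188, -184) = (1/2)*(-76 + 115)/139 + (87 + 188**2) = (1/2)*(1/139)*39 + (87 + 35344) = 39/278 + 35431 = 9849857/278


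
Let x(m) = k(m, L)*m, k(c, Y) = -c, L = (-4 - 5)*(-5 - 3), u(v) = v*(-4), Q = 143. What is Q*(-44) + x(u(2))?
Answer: -6356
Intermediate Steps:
u(v) = -4*v
L = 72 (L = -9*(-8) = 72)
x(m) = -m² (x(m) = (-m)*m = -m²)
Q*(-44) + x(u(2)) = 143*(-44) - (-4*2)² = -6292 - 1*(-8)² = -6292 - 1*64 = -6292 - 64 = -6356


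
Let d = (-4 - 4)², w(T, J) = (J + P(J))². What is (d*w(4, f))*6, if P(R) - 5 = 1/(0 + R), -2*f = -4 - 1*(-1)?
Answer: 59168/3 ≈ 19723.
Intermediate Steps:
f = 3/2 (f = -(-4 - 1*(-1))/2 = -(-4 + 1)/2 = -½*(-3) = 3/2 ≈ 1.5000)
P(R) = 5 + 1/R (P(R) = 5 + 1/(0 + R) = 5 + 1/R)
w(T, J) = (5 + J + 1/J)² (w(T, J) = (J + (5 + 1/J))² = (5 + J + 1/J)²)
d = 64 (d = (-8)² = 64)
(d*w(4, f))*6 = (64*(5 + 3/2 + 1/(3/2))²)*6 = (64*(5 + 3/2 + ⅔)²)*6 = (64*(43/6)²)*6 = (64*(1849/36))*6 = (29584/9)*6 = 59168/3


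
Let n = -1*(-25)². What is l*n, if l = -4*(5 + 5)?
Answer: 25000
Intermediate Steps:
l = -40 (l = -4*10 = -40)
n = -625 (n = -1*625 = -625)
l*n = -40*(-625) = 25000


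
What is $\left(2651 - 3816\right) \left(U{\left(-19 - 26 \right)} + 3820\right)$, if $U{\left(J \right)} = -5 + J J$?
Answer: $-6803600$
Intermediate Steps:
$U{\left(J \right)} = -5 + J^{2}$
$\left(2651 - 3816\right) \left(U{\left(-19 - 26 \right)} + 3820\right) = \left(2651 - 3816\right) \left(\left(-5 + \left(-19 - 26\right)^{2}\right) + 3820\right) = - 1165 \left(\left(-5 + \left(-45\right)^{2}\right) + 3820\right) = - 1165 \left(\left(-5 + 2025\right) + 3820\right) = - 1165 \left(2020 + 3820\right) = \left(-1165\right) 5840 = -6803600$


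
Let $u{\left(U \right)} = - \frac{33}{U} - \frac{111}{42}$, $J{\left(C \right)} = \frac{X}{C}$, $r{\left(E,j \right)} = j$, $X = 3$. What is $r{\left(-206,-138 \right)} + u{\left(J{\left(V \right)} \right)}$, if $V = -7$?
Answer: $- \frac{891}{14} \approx -63.643$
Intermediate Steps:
$J{\left(C \right)} = \frac{3}{C}$
$u{\left(U \right)} = - \frac{37}{14} - \frac{33}{U}$ ($u{\left(U \right)} = - \frac{33}{U} - \frac{37}{14} = - \frac{37}{14} - \frac{33}{U}$)
$r{\left(-206,-138 \right)} + u{\left(J{\left(V \right)} \right)} = -138 - \left(\frac{37}{14} + \frac{33}{3 \frac{1}{-7}}\right) = -138 - \left(\frac{37}{14} + \frac{33}{3 \left(- \frac{1}{7}\right)}\right) = -138 - \left(\frac{37}{14} + \frac{33}{- \frac{3}{7}}\right) = -138 - - \frac{1041}{14} = -138 + \left(- \frac{37}{14} + 77\right) = -138 + \frac{1041}{14} = - \frac{891}{14}$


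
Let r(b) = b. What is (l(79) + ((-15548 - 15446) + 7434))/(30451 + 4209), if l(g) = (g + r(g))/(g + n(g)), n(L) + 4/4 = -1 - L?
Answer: -23639/34660 ≈ -0.68202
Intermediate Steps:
n(L) = -2 - L (n(L) = -1 + (-1 - L) = -2 - L)
l(g) = -g (l(g) = (g + g)/(g + (-2 - g)) = (2*g)/(-2) = (2*g)*(-½) = -g)
(l(79) + ((-15548 - 15446) + 7434))/(30451 + 4209) = (-1*79 + ((-15548 - 15446) + 7434))/(30451 + 4209) = (-79 + (-30994 + 7434))/34660 = (-79 - 23560)*(1/34660) = -23639*1/34660 = -23639/34660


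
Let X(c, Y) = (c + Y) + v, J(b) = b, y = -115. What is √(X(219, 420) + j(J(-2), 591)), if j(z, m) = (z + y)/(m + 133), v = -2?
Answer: √83453851/362 ≈ 25.236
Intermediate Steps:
X(c, Y) = -2 + Y + c (X(c, Y) = (c + Y) - 2 = (Y + c) - 2 = -2 + Y + c)
j(z, m) = (-115 + z)/(133 + m) (j(z, m) = (z - 115)/(m + 133) = (-115 + z)/(133 + m))
√(X(219, 420) + j(J(-2), 591)) = √((-2 + 420 + 219) + (-115 - 2)/(133 + 591)) = √(637 - 117/724) = √(461071/724) = √83453851/362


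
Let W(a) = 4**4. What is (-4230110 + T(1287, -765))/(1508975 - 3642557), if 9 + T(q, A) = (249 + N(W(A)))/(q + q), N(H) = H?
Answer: 10888325801/5491840068 ≈ 1.9826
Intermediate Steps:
W(a) = 256
T(q, A) = -9 + 505/(2*q) (T(q, A) = -9 + (249 + 256)/(q + q) = -9 + 505/((2*q)) = -9 + 505*(1/(2*q)) = -9 + 505/(2*q))
(-4230110 + T(1287, -765))/(1508975 - 3642557) = (-4230110 + (-9 + (505/2)/1287))/(1508975 - 3642557) = (-4230110 + (-9 + (505/2)*(1/1287)))/(-2133582) = (-4230110 + (-9 + 505/2574))*(-1/2133582) = (-4230110 - 22661/2574)*(-1/2133582) = -10888325801/2574*(-1/2133582) = 10888325801/5491840068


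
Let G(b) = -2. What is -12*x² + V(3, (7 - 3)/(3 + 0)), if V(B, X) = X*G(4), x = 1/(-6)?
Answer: -3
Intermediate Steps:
x = -⅙ ≈ -0.16667
V(B, X) = -2*X (V(B, X) = X*(-2) = -2*X)
-12*x² + V(3, (7 - 3)/(3 + 0)) = -12*(-⅙)² - 2*(7 - 3)/(3 + 0) = -12*1/36 - 8/3 = -⅓ - 8/3 = -3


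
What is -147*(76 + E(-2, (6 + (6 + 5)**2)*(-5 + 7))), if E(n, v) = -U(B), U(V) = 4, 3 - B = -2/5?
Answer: -10584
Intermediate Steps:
B = 17/5 (B = 3 - (-2)/5 = 3 - 1*(-2/5) = 3 + 2/5 = 17/5 ≈ 3.4000)
E(n, v) = -4 (E(n, v) = -1*4 = -4)
-147*(76 + E(-2, (6 + (6 + 5)**2)*(-5 + 7))) = -147*(76 - 4) = -147*72 = -10584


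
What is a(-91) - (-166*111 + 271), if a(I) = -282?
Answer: 17873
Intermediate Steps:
a(-91) - (-166*111 + 271) = -282 - (-166*111 + 271) = -282 - (-18426 + 271) = -282 - 1*(-18155) = -282 + 18155 = 17873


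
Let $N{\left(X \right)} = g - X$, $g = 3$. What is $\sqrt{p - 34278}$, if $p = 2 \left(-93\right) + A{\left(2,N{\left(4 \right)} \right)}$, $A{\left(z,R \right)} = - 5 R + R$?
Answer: $2 i \sqrt{8615} \approx 185.63 i$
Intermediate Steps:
$N{\left(X \right)} = 3 - X$
$A{\left(z,R \right)} = - 4 R$
$p = -182$ ($p = 2 \left(-93\right) - 4 \left(3 - 4\right) = -186 - 4 \left(3 - 4\right) = -186 - -4 = -186 + 4 = -182$)
$\sqrt{p - 34278} = \sqrt{-182 - 34278} = \sqrt{-34460} = 2 i \sqrt{8615}$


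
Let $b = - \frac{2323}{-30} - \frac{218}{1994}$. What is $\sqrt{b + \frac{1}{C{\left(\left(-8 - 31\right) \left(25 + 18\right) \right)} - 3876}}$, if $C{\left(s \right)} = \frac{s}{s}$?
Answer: $\frac{\sqrt{1661916176707530}}{4636050} \approx 8.7934$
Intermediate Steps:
$C{\left(s \right)} = 1$
$b = \frac{2312761}{29910}$ ($b = \left(-2323\right) \left(- \frac{1}{30}\right) - \frac{109}{997} = \frac{2323}{30} - \frac{109}{997} = \frac{2312761}{29910} \approx 77.324$)
$\sqrt{b + \frac{1}{C{\left(\left(-8 - 31\right) \left(25 + 18\right) \right)} - 3876}} = \sqrt{\frac{2312761}{29910} + \frac{1}{1 - 3876}} = \sqrt{\frac{2312761}{29910} + \frac{1}{-3875}} = \sqrt{\frac{2312761}{29910} - \frac{1}{3875}} = \sqrt{\frac{1792383793}{23180250}} = \frac{\sqrt{1661916176707530}}{4636050}$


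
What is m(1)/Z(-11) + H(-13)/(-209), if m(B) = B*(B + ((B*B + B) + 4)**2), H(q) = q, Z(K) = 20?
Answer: 7993/4180 ≈ 1.9122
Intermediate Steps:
m(B) = B*(B + (4 + B + B**2)**2) (m(B) = B*(B + ((B**2 + B) + 4)**2) = B*(B + ((B + B**2) + 4)**2) = B*(B + (4 + B + B**2)**2))
m(1)/Z(-11) + H(-13)/(-209) = (1*(1 + (4 + 1 + 1**2)**2))/20 - 13/(-209) = (1*(1 + (4 + 1 + 1)**2))*(1/20) - 13*(-1/209) = (1*(1 + 6**2))*(1/20) + 13/209 = (1*(1 + 36))*(1/20) + 13/209 = (1*37)*(1/20) + 13/209 = 37*(1/20) + 13/209 = 37/20 + 13/209 = 7993/4180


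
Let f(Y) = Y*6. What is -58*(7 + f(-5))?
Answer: 1334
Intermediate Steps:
f(Y) = 6*Y
-58*(7 + f(-5)) = -58*(7 + 6*(-5)) = -58*(7 - 30) = -58*(-23) = 1334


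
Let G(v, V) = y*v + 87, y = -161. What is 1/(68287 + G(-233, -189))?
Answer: 1/105887 ≈ 9.4440e-6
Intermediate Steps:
G(v, V) = 87 - 161*v (G(v, V) = -161*v + 87 = 87 - 161*v)
1/(68287 + G(-233, -189)) = 1/(68287 + (87 - 161*(-233))) = 1/(68287 + (87 + 37513)) = 1/(68287 + 37600) = 1/105887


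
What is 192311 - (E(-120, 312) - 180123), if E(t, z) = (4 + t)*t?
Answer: 358514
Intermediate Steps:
E(t, z) = t*(4 + t)
192311 - (E(-120, 312) - 180123) = 192311 - (-120*(4 - 120) - 180123) = 192311 - (-120*(-116) - 180123) = 192311 - (13920 - 180123) = 192311 - 1*(-166203) = 192311 + 166203 = 358514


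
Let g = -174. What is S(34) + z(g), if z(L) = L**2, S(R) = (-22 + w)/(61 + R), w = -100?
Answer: 2876098/95 ≈ 30275.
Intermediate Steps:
S(R) = -122/(61 + R) (S(R) = (-22 - 100)/(61 + R) = -122/(61 + R))
S(34) + z(g) = -122/(61 + 34) + (-174)**2 = -122/95 + 30276 = 2876098/95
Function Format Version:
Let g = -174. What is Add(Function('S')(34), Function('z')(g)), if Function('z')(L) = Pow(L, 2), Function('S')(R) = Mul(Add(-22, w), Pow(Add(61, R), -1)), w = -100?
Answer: Rational(2876098, 95) ≈ 30275.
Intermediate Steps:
Function('S')(R) = Mul(-122, Pow(Add(61, R), -1)) (Function('S')(R) = Mul(Add(-22, -100), Pow(Add(61, R), -1)) = Mul(-122, Pow(Add(61, R), -1)))
Add(Function('S')(34), Function('z')(g)) = Add(Mul(-122, Pow(Add(61, 34), -1)), Pow(-174, 2)) = Add(Mul(-122, Pow(95, -1)), 30276) = Add(Mul(-122, Rational(1, 95)), 30276) = Add(Rational(-122, 95), 30276) = Rational(2876098, 95)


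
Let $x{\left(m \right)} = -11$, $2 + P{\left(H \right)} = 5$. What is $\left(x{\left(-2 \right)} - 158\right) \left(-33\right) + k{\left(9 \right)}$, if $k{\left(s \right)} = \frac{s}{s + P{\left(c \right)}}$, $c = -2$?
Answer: $\frac{22311}{4} \approx 5577.8$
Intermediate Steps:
$P{\left(H \right)} = 3$ ($P{\left(H \right)} = -2 + 5 = 3$)
$k{\left(s \right)} = \frac{s}{3 + s}$ ($k{\left(s \right)} = \frac{s}{s + 3} = \frac{s}{3 + s}$)
$\left(x{\left(-2 \right)} - 158\right) \left(-33\right) + k{\left(9 \right)} = \left(-11 - 158\right) \left(-33\right) + \frac{9}{3 + 9} = \left(-11 - 158\right) \left(-33\right) + \frac{9}{12} = \left(-169\right) \left(-33\right) + 9 \cdot \frac{1}{12} = 5577 + \frac{3}{4} = \frac{22311}{4}$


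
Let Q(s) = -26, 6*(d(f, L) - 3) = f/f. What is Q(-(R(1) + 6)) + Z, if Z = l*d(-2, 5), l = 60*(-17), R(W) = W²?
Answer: -3256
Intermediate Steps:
l = -1020
d(f, L) = 19/6 (d(f, L) = 3 + (f/f)/6 = 3 + (⅙)*1 = 3 + ⅙ = 19/6)
Z = -3230 (Z = -1020*19/6 = -3230)
Q(-(R(1) + 6)) + Z = -26 - 3230 = -3256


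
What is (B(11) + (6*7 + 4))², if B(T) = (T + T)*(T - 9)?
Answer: 8100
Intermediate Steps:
B(T) = 2*T*(-9 + T) (B(T) = (2*T)*(-9 + T) = 2*T*(-9 + T))
(B(11) + (6*7 + 4))² = (2*11*(-9 + 11) + (6*7 + 4))² = (2*11*2 + (42 + 4))² = (44 + 46)² = 90² = 8100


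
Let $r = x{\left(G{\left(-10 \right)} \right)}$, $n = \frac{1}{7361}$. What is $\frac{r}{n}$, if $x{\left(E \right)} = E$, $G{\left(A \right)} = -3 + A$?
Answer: $-95693$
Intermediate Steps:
$n = \frac{1}{7361} \approx 0.00013585$
$r = -13$ ($r = -3 - 10 = -13$)
$\frac{r}{n} = - 13 \frac{1}{\frac{1}{7361}} = \left(-13\right) 7361 = -95693$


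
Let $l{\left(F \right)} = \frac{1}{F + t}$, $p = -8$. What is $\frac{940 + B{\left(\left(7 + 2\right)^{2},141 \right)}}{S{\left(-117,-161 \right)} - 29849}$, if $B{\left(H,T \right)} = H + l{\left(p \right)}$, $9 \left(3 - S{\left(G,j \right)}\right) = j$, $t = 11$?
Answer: $- \frac{9192}{268453} \approx -0.034241$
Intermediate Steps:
$S{\left(G,j \right)} = 3 - \frac{j}{9}$
$l{\left(F \right)} = \frac{1}{11 + F}$ ($l{\left(F \right)} = \frac{1}{F + 11} = \frac{1}{11 + F}$)
$B{\left(H,T \right)} = \frac{1}{3} + H$ ($B{\left(H,T \right)} = H + \frac{1}{11 - 8} = H + \frac{1}{3} = \frac{1}{3} + H$)
$\frac{940 + B{\left(\left(7 + 2\right)^{2},141 \right)}}{S{\left(-117,-161 \right)} - 29849} = \frac{940 + \left(\frac{1}{3} + \left(7 + 2\right)^{2}\right)}{\left(3 - - \frac{161}{9}\right) - 29849} = \frac{940 + \left(\frac{1}{3} + 9^{2}\right)}{\left(3 + \frac{161}{9}\right) - 29849} = \frac{940 + \left(\frac{1}{3} + 81\right)}{\frac{188}{9} - 29849} = \frac{940 + \frac{244}{3}}{- \frac{268453}{9}} = \frac{3064}{3} \left(- \frac{9}{268453}\right) = - \frac{9192}{268453}$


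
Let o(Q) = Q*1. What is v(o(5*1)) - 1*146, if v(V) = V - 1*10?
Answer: -151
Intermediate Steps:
o(Q) = Q
v(V) = -10 + V (v(V) = V - 10 = -10 + V)
v(o(5*1)) - 1*146 = (-10 + 5*1) - 1*146 = (-10 + 5) - 146 = -5 - 146 = -151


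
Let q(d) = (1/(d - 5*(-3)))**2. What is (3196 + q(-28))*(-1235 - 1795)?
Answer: -1636578750/169 ≈ -9.6839e+6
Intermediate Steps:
q(d) = (15 + d)**(-2) (q(d) = (1/(d + 15))**2 = (1/(15 + d))**2 = (15 + d)**(-2))
(3196 + q(-28))*(-1235 - 1795) = (3196 + (15 - 28)**(-2))*(-1235 - 1795) = (3196 + (-13)**(-2))*(-3030) = (3196 + 1/169)*(-3030) = (540125/169)*(-3030) = -1636578750/169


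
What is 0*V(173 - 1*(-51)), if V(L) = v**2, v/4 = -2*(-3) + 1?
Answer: 0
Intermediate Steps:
v = 28 (v = 4*(-2*(-3) + 1) = 4*(6 + 1) = 4*7 = 28)
V(L) = 784 (V(L) = 28**2 = 784)
0*V(173 - 1*(-51)) = 0*784 = 0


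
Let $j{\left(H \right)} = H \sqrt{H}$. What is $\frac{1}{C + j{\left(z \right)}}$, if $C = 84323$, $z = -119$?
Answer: $\frac{84323}{7112053488} + \frac{119 i \sqrt{119}}{7112053488} \approx 1.1856 \cdot 10^{-5} + 1.8253 \cdot 10^{-7} i$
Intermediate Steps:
$j{\left(H \right)} = H^{\frac{3}{2}}$
$\frac{1}{C + j{\left(z \right)}} = \frac{1}{84323 + \left(-119\right)^{\frac{3}{2}}} = \frac{1}{84323 - 119 i \sqrt{119}}$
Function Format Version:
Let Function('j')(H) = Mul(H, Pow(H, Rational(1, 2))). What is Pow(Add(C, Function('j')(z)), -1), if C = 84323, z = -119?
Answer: Add(Rational(84323, 7112053488), Mul(Rational(119, 7112053488), I, Pow(119, Rational(1, 2)))) ≈ Add(1.1856e-5, Mul(1.8253e-7, I))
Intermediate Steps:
Function('j')(H) = Pow(H, Rational(3, 2))
Pow(Add(C, Function('j')(z)), -1) = Pow(Add(84323, Pow(-119, Rational(3, 2))), -1) = Pow(Add(84323, Mul(-119, I, Pow(119, Rational(1, 2)))), -1)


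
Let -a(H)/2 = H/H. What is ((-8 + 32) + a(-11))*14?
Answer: 308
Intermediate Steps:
a(H) = -2 (a(H) = -2*H/H = -2*1 = -2)
((-8 + 32) + a(-11))*14 = ((-8 + 32) - 2)*14 = (24 - 2)*14 = 22*14 = 308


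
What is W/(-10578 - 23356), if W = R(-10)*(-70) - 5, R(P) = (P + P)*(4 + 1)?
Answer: -6995/33934 ≈ -0.20614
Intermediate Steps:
R(P) = 10*P (R(P) = (2*P)*5 = 10*P)
W = 6995 (W = (10*(-10))*(-70) - 5 = -100*(-70) - 5 = 7000 - 5 = 6995)
W/(-10578 - 23356) = 6995/(-10578 - 23356) = 6995/(-33934) = 6995*(-1/33934) = -6995/33934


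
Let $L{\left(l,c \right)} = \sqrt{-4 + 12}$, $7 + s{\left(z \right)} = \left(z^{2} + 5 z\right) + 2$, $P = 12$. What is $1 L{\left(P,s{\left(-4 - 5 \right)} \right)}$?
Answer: $2 \sqrt{2} \approx 2.8284$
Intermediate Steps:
$s{\left(z \right)} = -5 + z^{2} + 5 z$ ($s{\left(z \right)} = -7 + \left(\left(z^{2} + 5 z\right) + 2\right) = -7 + \left(2 + z^{2} + 5 z\right) = -5 + z^{2} + 5 z$)
$L{\left(l,c \right)} = 2 \sqrt{2}$ ($L{\left(l,c \right)} = \sqrt{8} = 2 \sqrt{2}$)
$1 L{\left(P,s{\left(-4 - 5 \right)} \right)} = 1 \cdot 2 \sqrt{2} = 2 \sqrt{2}$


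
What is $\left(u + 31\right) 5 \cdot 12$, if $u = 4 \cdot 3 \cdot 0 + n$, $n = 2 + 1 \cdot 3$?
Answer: $2160$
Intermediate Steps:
$n = 5$ ($n = 2 + 3 = 5$)
$u = 5$ ($u = 4 \cdot 3 \cdot 0 + 5 = 12 \cdot 0 + 5 = 0 + 5 = 5$)
$\left(u + 31\right) 5 \cdot 12 = \left(5 + 31\right) 5 \cdot 12 = 36 \cdot 60 = 2160$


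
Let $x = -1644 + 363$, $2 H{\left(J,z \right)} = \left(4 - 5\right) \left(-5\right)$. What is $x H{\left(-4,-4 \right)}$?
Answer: $- \frac{6405}{2} \approx -3202.5$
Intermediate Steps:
$H{\left(J,z \right)} = \frac{5}{2}$ ($H{\left(J,z \right)} = \frac{\left(4 - 5\right) \left(-5\right)}{2} = \frac{\left(-1\right) \left(-5\right)}{2} = \frac{1}{2} \cdot 5 = \frac{5}{2}$)
$x = -1281$
$x H{\left(-4,-4 \right)} = \left(-1281\right) \frac{5}{2} = - \frac{6405}{2}$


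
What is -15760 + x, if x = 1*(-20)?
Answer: -15780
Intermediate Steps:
x = -20
-15760 + x = -15760 - 20 = -15780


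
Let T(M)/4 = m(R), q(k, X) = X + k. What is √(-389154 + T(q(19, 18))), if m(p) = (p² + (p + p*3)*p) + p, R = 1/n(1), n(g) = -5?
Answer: I*√389154 ≈ 623.82*I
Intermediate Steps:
R = -⅕ (R = 1/(-5) = 1*(-⅕) = -⅕ ≈ -0.20000)
m(p) = p + 5*p² (m(p) = (p² + (p + 3*p)*p) + p = (p² + (4*p)*p) + p = (p² + 4*p²) + p = 5*p² + p = p + 5*p²)
T(M) = 0 (T(M) = 4*(-(1 + 5*(-⅕))/5) = 4*(-(1 - 1)/5) = 4*(-⅕*0) = 4*0 = 0)
√(-389154 + T(q(19, 18))) = √(-389154 + 0) = √(-389154) = I*√389154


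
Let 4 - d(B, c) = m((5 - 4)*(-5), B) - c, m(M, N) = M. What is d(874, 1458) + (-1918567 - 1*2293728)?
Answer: -4210828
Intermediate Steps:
d(B, c) = 9 + c (d(B, c) = 4 - ((5 - 4)*(-5) - c) = 4 - (1*(-5) - c) = 4 - (-5 - c) = 4 + (5 + c) = 9 + c)
d(874, 1458) + (-1918567 - 1*2293728) = (9 + 1458) + (-1918567 - 1*2293728) = 1467 + (-1918567 - 2293728) = 1467 - 4212295 = -4210828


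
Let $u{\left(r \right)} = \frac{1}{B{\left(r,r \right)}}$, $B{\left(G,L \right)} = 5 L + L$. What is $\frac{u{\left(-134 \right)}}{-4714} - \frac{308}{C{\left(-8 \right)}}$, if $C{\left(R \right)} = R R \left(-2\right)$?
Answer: $\frac{36479293}{15160224} \approx 2.4063$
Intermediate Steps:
$B{\left(G,L \right)} = 6 L$
$u{\left(r \right)} = \frac{1}{6 r}$
$C{\left(R \right)} = - 2 R^{2}$ ($C{\left(R \right)} = R \left(- 2 R\right) = - 2 R^{2}$)
$\frac{u{\left(-134 \right)}}{-4714} - \frac{308}{C{\left(-8 \right)}} = \frac{\frac{1}{6} \frac{1}{-134}}{-4714} - \frac{308}{\left(-2\right) \left(-8\right)^{2}} = \frac{1}{6} \left(- \frac{1}{134}\right) \left(- \frac{1}{4714}\right) - \frac{308}{\left(-2\right) 64} = \left(- \frac{1}{804}\right) \left(- \frac{1}{4714}\right) - \frac{308}{-128} = \frac{1}{3790056} - - \frac{77}{32} = \frac{1}{3790056} + \frac{77}{32} = \frac{36479293}{15160224}$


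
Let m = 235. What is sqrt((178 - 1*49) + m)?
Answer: 2*sqrt(91) ≈ 19.079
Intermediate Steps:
sqrt((178 - 1*49) + m) = sqrt((178 - 1*49) + 235) = sqrt((178 - 49) + 235) = sqrt(129 + 235) = sqrt(364) = 2*sqrt(91)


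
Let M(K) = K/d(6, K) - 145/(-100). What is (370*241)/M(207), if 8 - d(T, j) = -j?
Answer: 3067448/83 ≈ 36957.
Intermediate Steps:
d(T, j) = 8 + j (d(T, j) = 8 - (-1)*j = 8 + j)
M(K) = 29/20 + K/(8 + K) (M(K) = K/(8 + K) - 145/(-100) = K/(8 + K) - 145*(-1/100) = K/(8 + K) + 29/20 = 29/20 + K/(8 + K))
(370*241)/M(207) = (370*241)/(((232 + 49*207)/(20*(8 + 207)))) = 89170/(((1/20)*(232 + 10143)/215)) = 89170/(((1/20)*(1/215)*10375)) = 89170/(415/172) = 89170*(172/415) = 3067448/83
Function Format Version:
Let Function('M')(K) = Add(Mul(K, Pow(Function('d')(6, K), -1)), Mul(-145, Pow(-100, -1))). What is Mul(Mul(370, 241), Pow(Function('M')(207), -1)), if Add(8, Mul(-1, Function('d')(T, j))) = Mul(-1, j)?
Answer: Rational(3067448, 83) ≈ 36957.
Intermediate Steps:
Function('d')(T, j) = Add(8, j) (Function('d')(T, j) = Add(8, Mul(-1, Mul(-1, j))) = Add(8, j))
Function('M')(K) = Add(Rational(29, 20), Mul(K, Pow(Add(8, K), -1))) (Function('M')(K) = Add(Mul(K, Pow(Add(8, K), -1)), Mul(-145, Pow(-100, -1))) = Add(Mul(K, Pow(Add(8, K), -1)), Mul(-145, Rational(-1, 100))) = Add(Mul(K, Pow(Add(8, K), -1)), Rational(29, 20)) = Add(Rational(29, 20), Mul(K, Pow(Add(8, K), -1))))
Mul(Mul(370, 241), Pow(Function('M')(207), -1)) = Mul(Mul(370, 241), Pow(Mul(Rational(1, 20), Pow(Add(8, 207), -1), Add(232, Mul(49, 207))), -1)) = Mul(89170, Pow(Mul(Rational(1, 20), Pow(215, -1), Add(232, 10143)), -1)) = Mul(89170, Pow(Mul(Rational(1, 20), Rational(1, 215), 10375), -1)) = Mul(89170, Pow(Rational(415, 172), -1)) = Mul(89170, Rational(172, 415)) = Rational(3067448, 83)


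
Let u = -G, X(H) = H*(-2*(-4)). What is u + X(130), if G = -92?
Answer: 1132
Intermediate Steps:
X(H) = 8*H (X(H) = H*8 = 8*H)
u = 92 (u = -1*(-92) = 92)
u + X(130) = 92 + 8*130 = 92 + 1040 = 1132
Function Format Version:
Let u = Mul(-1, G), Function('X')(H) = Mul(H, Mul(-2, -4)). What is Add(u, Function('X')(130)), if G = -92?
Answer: 1132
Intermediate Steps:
Function('X')(H) = Mul(8, H) (Function('X')(H) = Mul(H, 8) = Mul(8, H))
u = 92 (u = Mul(-1, -92) = 92)
Add(u, Function('X')(130)) = Add(92, Mul(8, 130)) = Add(92, 1040) = 1132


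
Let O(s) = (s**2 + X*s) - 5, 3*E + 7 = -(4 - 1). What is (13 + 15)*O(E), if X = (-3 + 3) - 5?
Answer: 5740/9 ≈ 637.78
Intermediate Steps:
X = -5 (X = 0 - 5 = -5)
E = -10/3 (E = -7/3 + (-(4 - 1))/3 = -7/3 + (-1*3)/3 = -7/3 + (1/3)*(-3) = -7/3 - 1 = -10/3 ≈ -3.3333)
O(s) = -5 + s**2 - 5*s (O(s) = (s**2 - 5*s) - 5 = -5 + s**2 - 5*s)
(13 + 15)*O(E) = (13 + 15)*(-5 + (-10/3)**2 - 5*(-10/3)) = 28*(-5 + 100/9 + 50/3) = 28*(205/9) = 5740/9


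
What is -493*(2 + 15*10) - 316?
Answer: -75252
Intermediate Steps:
-493*(2 + 15*10) - 316 = -493*(2 + 150) - 316 = -493*152 - 316 = -74936 - 316 = -75252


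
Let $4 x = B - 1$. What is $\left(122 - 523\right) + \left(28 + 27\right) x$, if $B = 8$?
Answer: $- \frac{1219}{4} \approx -304.75$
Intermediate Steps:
$x = \frac{7}{4}$ ($x = \frac{8 - 1}{4} = \frac{1}{4} \cdot 7 = \frac{7}{4} \approx 1.75$)
$\left(122 - 523\right) + \left(28 + 27\right) x = \left(122 - 523\right) + \left(28 + 27\right) \frac{7}{4} = -401 + 55 \cdot \frac{7}{4} = -401 + \frac{385}{4} = - \frac{1219}{4}$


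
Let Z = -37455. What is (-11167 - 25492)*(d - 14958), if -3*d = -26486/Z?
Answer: 61615793056804/112365 ≈ 5.4835e+8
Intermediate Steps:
d = -26486/112365 (d = -(-26486)/(3*(-37455)) = -(-26486)*(-1)/(3*37455) = -1/3*26486/37455 = -26486/112365 ≈ -0.23571)
(-11167 - 25492)*(d - 14958) = (-11167 - 25492)*(-26486/112365 - 14958) = -36659*(-1680782156/112365) = 61615793056804/112365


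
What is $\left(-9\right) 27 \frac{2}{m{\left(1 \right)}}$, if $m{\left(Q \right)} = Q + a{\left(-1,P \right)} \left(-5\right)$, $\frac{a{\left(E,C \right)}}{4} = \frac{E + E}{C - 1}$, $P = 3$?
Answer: $- \frac{162}{7} \approx -23.143$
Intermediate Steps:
$a{\left(E,C \right)} = \frac{8 E}{-1 + C}$ ($a{\left(E,C \right)} = 4 \frac{E + E}{C - 1} = 4 \frac{2 E}{-1 + C} = \frac{8 E}{-1 + C}$)
$m{\left(Q \right)} = 20 + Q$ ($m{\left(Q \right)} = Q + 8 \left(-1\right) \frac{1}{-1 + 3} \left(-5\right) = Q + 8 \left(-1\right) \frac{1}{2} \left(-5\right) = Q - -20 = Q + 20 = 20 + Q$)
$\left(-9\right) 27 \frac{2}{m{\left(1 \right)}} = \left(-9\right) 27 \frac{2}{20 + 1} = - 243 \cdot \frac{2}{21} = - 243 \cdot 2 \cdot \frac{1}{21} = \left(-243\right) \frac{2}{21} = - \frac{162}{7}$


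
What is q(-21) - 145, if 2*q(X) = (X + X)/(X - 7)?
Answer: -577/4 ≈ -144.25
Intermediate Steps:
q(X) = X/(-7 + X) (q(X) = ((X + X)/(X - 7))/2 = ((2*X)/(-7 + X))/2 = (2*X/(-7 + X))/2 = X/(-7 + X))
q(-21) - 145 = -21/(-7 - 21) - 145 = -21/(-28) - 145 = -21*(-1/28) - 145 = ¾ - 145 = -577/4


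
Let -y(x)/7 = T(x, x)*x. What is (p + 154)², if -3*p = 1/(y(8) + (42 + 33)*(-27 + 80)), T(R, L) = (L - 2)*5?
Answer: 1124212763521/47403225 ≈ 23716.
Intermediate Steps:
T(R, L) = -10 + 5*L (T(R, L) = (-2 + L)*5 = -10 + 5*L)
y(x) = -7*x*(-10 + 5*x) (y(x) = -7*(-10 + 5*x)*x = -7*x*(-10 + 5*x))
p = -1/6885 (p = -1/(3*(35*8*(2 - 1*8) + (42 + 33)*(-27 + 80))) = -1/(3*(35*8*(2 - 8) + 75*53)) = -1/(3*(35*8*(-6) + 3975)) = -1/(3*(-1680 + 3975)) = -⅓/2295 = -⅓*1/2295 = -1/6885 ≈ -0.00014524)
(p + 154)² = (-1/6885 + 154)² = (1060289/6885)² = 1124212763521/47403225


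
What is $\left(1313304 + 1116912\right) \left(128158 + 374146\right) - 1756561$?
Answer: $1220705461103$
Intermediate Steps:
$\left(1313304 + 1116912\right) \left(128158 + 374146\right) - 1756561 = 2430216 \cdot 502304 - 1756561 = 1220707217664 - 1756561 = 1220705461103$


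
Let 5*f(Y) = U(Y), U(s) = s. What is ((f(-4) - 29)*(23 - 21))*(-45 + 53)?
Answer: -2384/5 ≈ -476.80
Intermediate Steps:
f(Y) = Y/5
((f(-4) - 29)*(23 - 21))*(-45 + 53) = (((1/5)*(-4) - 29)*(23 - 21))*(-45 + 53) = ((-4/5 - 29)*2)*8 = -149/5*2*8 = -298/5*8 = -2384/5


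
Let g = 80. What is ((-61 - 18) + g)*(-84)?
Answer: -84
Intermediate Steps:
((-61 - 18) + g)*(-84) = ((-61 - 18) + 80)*(-84) = (-79 + 80)*(-84) = 1*(-84) = -84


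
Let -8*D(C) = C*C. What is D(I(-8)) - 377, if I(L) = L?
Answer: -385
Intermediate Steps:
D(C) = -C²/8 (D(C) = -C*C/8 = -C²/8)
D(I(-8)) - 377 = -⅛*(-8)² - 377 = -⅛*64 - 377 = -8 - 377 = -385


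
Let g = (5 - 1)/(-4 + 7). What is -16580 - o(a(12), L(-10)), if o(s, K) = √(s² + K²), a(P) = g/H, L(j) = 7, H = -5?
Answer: -16580 - √11041/15 ≈ -16587.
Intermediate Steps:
g = 4/3 ≈ 1.3333
a(P) = -4/15 (a(P) = (4/3)/(-5) = (4/3)*(-⅕) = -4/15)
o(s, K) = √(K² + s²)
-16580 - o(a(12), L(-10)) = -16580 - √(7² + (-4/15)²) = -16580 - √(49 + 16/225) = -16580 - √(11041/225) = -16580 - √11041/15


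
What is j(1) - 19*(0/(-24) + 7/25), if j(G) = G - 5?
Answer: -233/25 ≈ -9.3200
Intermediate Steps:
j(G) = -5 + G
j(1) - 19*(0/(-24) + 7/25) = (-5 + 1) - 19*(0/(-24) + 7/25) = -4 - 19*(0*(-1/24) + 7*(1/25)) = -4 - 19*(0 + 7/25) = -4 - 19*7/25 = -4 - 133/25 = -233/25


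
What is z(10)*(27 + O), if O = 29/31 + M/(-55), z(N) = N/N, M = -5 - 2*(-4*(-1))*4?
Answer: 48777/1705 ≈ 28.608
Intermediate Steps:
M = -37 (M = -5 - 8*4 = -5 - 2*16 = -5 - 32 = -37)
z(N) = 1
O = 2742/1705 (O = 29/31 - 37/(-55) = 29*(1/31) - 37*(-1/55) = 29/31 + 37/55 = 2742/1705 ≈ 1.6082)
z(10)*(27 + O) = 1*(27 + 2742/1705) = 1*(48777/1705) = 48777/1705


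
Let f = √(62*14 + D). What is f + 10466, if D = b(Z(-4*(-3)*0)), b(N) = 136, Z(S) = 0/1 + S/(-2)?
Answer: 10466 + 2*√251 ≈ 10498.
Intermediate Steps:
Z(S) = -S/2 (Z(S) = 0*1 + S*(-½) = 0 - S/2 = -S/2)
D = 136
f = 2*√251 (f = √(62*14 + 136) = √(868 + 136) = √1004 = 2*√251 ≈ 31.686)
f + 10466 = 2*√251 + 10466 = 10466 + 2*√251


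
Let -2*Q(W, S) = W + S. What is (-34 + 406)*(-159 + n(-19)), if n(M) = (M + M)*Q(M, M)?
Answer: -327732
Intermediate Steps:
Q(W, S) = -S/2 - W/2 (Q(W, S) = -(W + S)/2 = -(S + W)/2 = -S/2 - W/2)
n(M) = -2*M² (n(M) = (M + M)*(-M/2 - M/2) = (2*M)*(-M) = -2*M²)
(-34 + 406)*(-159 + n(-19)) = (-34 + 406)*(-159 - 2*(-19)²) = 372*(-159 - 2*361) = 372*(-159 - 722) = 372*(-881) = -327732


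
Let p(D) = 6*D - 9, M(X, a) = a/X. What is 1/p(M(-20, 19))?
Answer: -10/147 ≈ -0.068027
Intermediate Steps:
M(X, a) = a/X
p(D) = -9 + 6*D
1/p(M(-20, 19)) = 1/(-9 + 6*(19/(-20))) = 1/(-9 + 6*(19*(-1/20))) = 1/(-9 + 6*(-19/20)) = 1/(-9 - 57/10) = 1/(-147/10) = -10/147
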